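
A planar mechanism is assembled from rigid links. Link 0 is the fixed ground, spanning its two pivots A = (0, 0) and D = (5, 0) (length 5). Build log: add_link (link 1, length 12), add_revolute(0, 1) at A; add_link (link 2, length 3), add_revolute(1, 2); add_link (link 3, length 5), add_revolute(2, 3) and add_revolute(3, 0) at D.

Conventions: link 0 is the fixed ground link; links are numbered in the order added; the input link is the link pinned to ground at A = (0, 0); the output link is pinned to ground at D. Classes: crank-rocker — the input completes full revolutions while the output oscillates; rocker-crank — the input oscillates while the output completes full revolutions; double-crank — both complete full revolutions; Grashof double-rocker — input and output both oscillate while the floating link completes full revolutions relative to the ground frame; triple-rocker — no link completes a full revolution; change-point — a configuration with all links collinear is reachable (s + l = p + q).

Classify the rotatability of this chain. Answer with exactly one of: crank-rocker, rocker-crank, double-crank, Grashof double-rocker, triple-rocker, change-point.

lengths: ground=5, input=12, coupler=3, output=5
sorted: s=3 (shortest), l=12 (longest), p+q=10
s + l = 15 vs p + q = 10
s + l > p + q → non-Grashof → no link fully rotates → triple-rocker

triple-rocker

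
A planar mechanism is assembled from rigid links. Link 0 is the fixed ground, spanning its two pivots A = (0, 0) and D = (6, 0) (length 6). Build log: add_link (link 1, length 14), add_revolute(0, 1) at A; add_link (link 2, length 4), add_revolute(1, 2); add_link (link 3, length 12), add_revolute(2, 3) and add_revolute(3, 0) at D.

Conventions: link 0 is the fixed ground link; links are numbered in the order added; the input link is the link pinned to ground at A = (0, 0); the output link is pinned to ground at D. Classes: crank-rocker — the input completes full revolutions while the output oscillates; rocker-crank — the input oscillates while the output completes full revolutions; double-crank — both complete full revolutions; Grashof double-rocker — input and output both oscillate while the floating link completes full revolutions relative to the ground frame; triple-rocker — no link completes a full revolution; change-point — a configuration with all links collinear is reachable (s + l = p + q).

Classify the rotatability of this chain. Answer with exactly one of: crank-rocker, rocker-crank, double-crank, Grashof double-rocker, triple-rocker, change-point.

lengths: ground=6, input=14, coupler=4, output=12
sorted: s=4 (shortest), l=14 (longest), p+q=18
s + l = 18 vs p + q = 18
s + l = p + q → change-point (collinear configuration reachable)

change-point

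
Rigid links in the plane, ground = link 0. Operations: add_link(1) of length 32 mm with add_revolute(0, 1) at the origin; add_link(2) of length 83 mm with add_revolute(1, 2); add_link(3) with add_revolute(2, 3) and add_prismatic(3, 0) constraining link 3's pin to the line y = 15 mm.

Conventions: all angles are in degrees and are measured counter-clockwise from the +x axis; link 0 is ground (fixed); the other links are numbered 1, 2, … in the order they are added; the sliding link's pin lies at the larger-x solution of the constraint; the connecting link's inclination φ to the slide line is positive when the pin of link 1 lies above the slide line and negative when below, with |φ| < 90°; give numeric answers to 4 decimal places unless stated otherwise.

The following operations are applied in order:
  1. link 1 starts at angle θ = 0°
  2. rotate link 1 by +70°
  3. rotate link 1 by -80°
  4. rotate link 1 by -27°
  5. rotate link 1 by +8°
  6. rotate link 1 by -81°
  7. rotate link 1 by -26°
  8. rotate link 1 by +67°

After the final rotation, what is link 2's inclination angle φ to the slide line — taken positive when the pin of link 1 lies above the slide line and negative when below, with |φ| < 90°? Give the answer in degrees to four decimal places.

geometry: r = 32 mm, L = 83 mm, e = 15 mm; θ starts at 0°
rotate link 1 by +70°: θ ← 0° +70° = 70°
rotate link 1 by -80°: θ ← 70° -80° = -10°
rotate link 1 by -27°: θ ← -10° -27° = -37°
rotate link 1 by +8°: θ ← -37° +8° = -29°
rotate link 1 by -81°: θ ← -29° -81° = -110°
rotate link 1 by -26°: θ ← -110° -26° = -136°
rotate link 1 by +67°: θ ← -136° +67° = -69°
h = r sin θ − e = -29.874574 − 15 = -44.874574
sin φ = h / L = -44.874574 / 83 = -0.54065751
φ = arcsin(-0.54065751) = -32.728410°

-32.7284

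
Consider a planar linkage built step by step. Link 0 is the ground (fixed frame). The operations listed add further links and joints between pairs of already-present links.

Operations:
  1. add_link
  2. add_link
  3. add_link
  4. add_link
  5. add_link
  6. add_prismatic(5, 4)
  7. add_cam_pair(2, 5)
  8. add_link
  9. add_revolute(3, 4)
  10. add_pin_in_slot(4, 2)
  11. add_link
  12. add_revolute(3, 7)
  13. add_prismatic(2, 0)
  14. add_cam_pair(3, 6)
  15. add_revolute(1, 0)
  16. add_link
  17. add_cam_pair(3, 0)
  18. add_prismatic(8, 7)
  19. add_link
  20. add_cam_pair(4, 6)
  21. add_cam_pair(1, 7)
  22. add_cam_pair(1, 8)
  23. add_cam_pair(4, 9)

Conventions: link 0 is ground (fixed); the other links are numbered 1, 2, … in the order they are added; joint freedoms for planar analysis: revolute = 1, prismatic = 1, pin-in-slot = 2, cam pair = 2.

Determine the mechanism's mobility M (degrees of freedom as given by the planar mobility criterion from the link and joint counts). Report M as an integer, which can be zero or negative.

L=1 J1=0 J2=0
add link → L=2 J1=0 J2=0
add link → L=3 J1=0 J2=0
add link → L=4 J1=0 J2=0
add link → L=5 J1=0 J2=0
add link → L=6 J1=0 J2=0
P@5,4 dof=1 J1 → L=6 J1=1 J2=0
C@2,5 dof=2 J2 → L=6 J1=1 J2=1
add link → L=7 J1=1 J2=1
R@3,4 dof=1 J1 → L=7 J1=2 J2=1
PS@4,2 dof=2 J2 → L=7 J1=2 J2=2
add link → L=8 J1=2 J2=2
R@3,7 dof=1 J1 → L=8 J1=3 J2=2
P@2,0 dof=1 J1 → L=8 J1=4 J2=2
C@3,6 dof=2 J2 → L=8 J1=4 J2=3
R@1,0 dof=1 J1 → L=8 J1=5 J2=3
add link → L=9 J1=5 J2=3
C@3,0 dof=2 J2 → L=9 J1=5 J2=4
P@8,7 dof=1 J1 → L=9 J1=6 J2=4
add link → L=10 J1=6 J2=4
C@4,6 dof=2 J2 → L=10 J1=6 J2=5
C@1,7 dof=2 J2 → L=10 J1=6 J2=6
C@1,8 dof=2 J2 → L=10 J1=6 J2=7
C@4,9 dof=2 J2 → L=10 J1=6 J2=8
M=3(L−1)−2J1−J2=3·9−2·6−8=7

M = 7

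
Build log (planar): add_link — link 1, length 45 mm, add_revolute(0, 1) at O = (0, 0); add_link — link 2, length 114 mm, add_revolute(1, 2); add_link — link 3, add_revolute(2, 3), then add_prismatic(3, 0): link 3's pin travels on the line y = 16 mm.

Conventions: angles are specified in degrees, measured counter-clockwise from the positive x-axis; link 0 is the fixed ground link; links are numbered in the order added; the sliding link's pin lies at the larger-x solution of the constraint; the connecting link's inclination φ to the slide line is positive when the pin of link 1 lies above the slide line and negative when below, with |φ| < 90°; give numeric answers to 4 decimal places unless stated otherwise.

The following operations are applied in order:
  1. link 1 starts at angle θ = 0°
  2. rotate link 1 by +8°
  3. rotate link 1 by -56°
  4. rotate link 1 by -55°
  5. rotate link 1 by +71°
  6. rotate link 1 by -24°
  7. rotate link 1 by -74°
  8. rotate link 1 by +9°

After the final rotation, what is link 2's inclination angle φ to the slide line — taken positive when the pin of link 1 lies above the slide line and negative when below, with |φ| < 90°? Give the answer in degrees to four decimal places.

geometry: r = 45 mm, L = 114 mm, e = 16 mm; θ starts at 0°
rotate link 1 by +8°: θ ← 0° +8° = 8°
rotate link 1 by -56°: θ ← 8° -56° = -48°
rotate link 1 by -55°: θ ← -48° -55° = -103°
rotate link 1 by +71°: θ ← -103° +71° = -32°
rotate link 1 by -24°: θ ← -32° -24° = -56°
rotate link 1 by -74°: θ ← -56° -74° = -130°
rotate link 1 by +9°: θ ← -130° +9° = -121°
h = r sin θ − e = -38.572529 − 16 = -54.572529
sin φ = h / L = -54.572529 / 114 = -0.47870639
φ = arcsin(-0.47870639) = -28.600948°

-28.6009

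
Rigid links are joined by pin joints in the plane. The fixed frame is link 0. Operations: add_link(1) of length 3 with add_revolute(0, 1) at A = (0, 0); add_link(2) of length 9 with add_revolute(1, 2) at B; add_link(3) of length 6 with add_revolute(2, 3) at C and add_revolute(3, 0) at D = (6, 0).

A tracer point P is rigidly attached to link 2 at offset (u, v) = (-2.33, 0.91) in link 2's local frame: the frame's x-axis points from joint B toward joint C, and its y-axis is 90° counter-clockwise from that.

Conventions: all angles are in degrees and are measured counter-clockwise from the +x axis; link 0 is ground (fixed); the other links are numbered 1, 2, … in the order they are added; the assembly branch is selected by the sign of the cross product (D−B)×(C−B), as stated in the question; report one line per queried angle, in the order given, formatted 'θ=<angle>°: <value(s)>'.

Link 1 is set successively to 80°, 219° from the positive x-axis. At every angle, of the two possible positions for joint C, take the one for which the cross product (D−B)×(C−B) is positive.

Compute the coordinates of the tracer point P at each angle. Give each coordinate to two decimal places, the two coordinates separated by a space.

A=(0,0), D=(6.00,0)
θ=80°: B = A + 3.00·(cos80°, sin80°) = (0.5209, 2.9544)
θ=80°: |BD| = 6.2248
θ=80°: circle(B,9.00) ∩ circle(D,6.00): a=6.7270, h=5.9790
θ=80°:   candidates: C₊=(9.2797,5.0243) cross=37.218; C₋=(3.6042,-5.5009) cross=-37.218
θ=80°:   branch + wants cross > 0 → take C=(9.2797,5.0243) (cross=37.218)
θ=80°: ex = (C−B)/|BC| = (0.9732,0.2300); ey = (-0.2300,0.9732)
θ=80°: P = B + -2.33·ex + 0.91·ey = (-1.9559,3.3042)
θ=219°: B = A + 3.00·(cos219°, sin219°) = (-2.3314, -1.8880)
θ=219°: |BD| = 8.5427
θ=219°: circle(B,9.00) ∩ circle(D,6.00): a=6.9052, h=5.7722
θ=219°:   candidates: C₊=(3.1273,5.2676) cross=49.310; C₋=(5.6787,-5.9914) cross=-49.310
θ=219°:   branch + wants cross > 0 → take C=(3.1273,5.2676) (cross=49.310)
θ=219°: ex = (C−B)/|BC| = (0.6065,0.7951); ey = (-0.7951,0.6065)
θ=219°: P = B + -2.33·ex + 0.91·ey = (-4.4682,-3.1885)

θ=80°: -1.96 3.30
θ=219°: -4.47 -3.19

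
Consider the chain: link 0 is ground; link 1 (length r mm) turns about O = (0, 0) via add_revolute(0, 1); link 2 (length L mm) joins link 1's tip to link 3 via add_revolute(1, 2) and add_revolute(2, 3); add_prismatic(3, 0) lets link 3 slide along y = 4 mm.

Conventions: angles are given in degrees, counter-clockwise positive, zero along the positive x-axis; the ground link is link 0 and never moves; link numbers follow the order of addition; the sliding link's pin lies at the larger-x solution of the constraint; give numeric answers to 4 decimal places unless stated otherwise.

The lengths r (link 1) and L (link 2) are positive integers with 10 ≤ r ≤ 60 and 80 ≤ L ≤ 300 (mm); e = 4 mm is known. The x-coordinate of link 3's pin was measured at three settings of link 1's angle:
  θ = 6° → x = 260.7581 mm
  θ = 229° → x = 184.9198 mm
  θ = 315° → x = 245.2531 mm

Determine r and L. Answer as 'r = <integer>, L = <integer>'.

constraint per measurement: (x − r cos θ)² + (r sin θ − e)² = L²
subtracting the θ₁ and θ₂ equations cancels the r² and L² terms:
r = (x₁² − x₂²) / (2[(x₁cos θ₁ + e sin θ₁) − (x₂cos θ₂ + e sin θ₂)]) = 44.0000 → r = 44
L² = (x₁ − r cos θ₁)² + (r sin θ₁ − e)² = 47088.9844 → L = 217.0000 → L = 217
check at θ₃=315°: x = 245.2531 (printed 245.2531) ✓

r = 44, L = 217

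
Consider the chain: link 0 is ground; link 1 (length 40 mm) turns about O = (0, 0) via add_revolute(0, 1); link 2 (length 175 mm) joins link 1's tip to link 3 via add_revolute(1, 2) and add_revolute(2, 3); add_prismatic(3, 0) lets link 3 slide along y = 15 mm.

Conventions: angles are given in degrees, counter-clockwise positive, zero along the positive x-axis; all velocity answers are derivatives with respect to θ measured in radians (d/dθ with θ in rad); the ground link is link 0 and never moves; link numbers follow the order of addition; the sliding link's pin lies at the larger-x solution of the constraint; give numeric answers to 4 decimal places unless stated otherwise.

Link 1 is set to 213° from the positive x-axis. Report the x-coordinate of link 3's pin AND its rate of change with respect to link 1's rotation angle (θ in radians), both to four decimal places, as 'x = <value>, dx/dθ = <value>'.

geometry: r = 40 mm, L = 175 mm, e = 15 mm
crank pin P = (r cos θ, r sin θ) = (-33.546823, -21.785561)
h = r sin θ − e = -21.785561 − 15 = -36.785561
x = r cos θ + √(L² − h²) = -33.546823 + 171.090100 = 137.543278
dx/dθ = −r sin θ − h·r cos θ/√(L² − h²) (θ in radians; h = -36.785561) = 14.572761

x = 137.5433, dx/dθ = 14.5728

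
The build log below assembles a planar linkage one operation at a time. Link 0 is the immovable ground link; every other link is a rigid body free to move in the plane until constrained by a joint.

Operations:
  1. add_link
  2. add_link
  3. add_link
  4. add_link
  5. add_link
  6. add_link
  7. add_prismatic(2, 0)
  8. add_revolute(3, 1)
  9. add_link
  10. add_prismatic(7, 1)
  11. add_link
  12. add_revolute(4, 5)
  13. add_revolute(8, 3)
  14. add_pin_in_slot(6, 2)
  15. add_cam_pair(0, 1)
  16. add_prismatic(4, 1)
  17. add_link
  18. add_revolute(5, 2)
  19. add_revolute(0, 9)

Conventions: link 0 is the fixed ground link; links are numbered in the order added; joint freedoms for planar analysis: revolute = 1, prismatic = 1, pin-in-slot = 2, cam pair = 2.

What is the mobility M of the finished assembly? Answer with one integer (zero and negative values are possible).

(L,J1,J2)=(1,0,0); link0 fixed
link1: (2,0,0)
link2: (3,0,0)
link3: (4,0,0)
link4: (5,0,0)
link5: (6,0,0)
link6: (7,0,0)
P 2-0 [J1]: (7,1,0)
R 3-1 [J1]: (7,2,0)
link7: (8,2,0)
P 7-1 [J1]: (8,3,0)
link8: (9,3,0)
R 4-5 [J1]: (9,4,0)
R 8-3 [J1]: (9,5,0)
PS 6-2 [J2]: (9,5,1)
C 0-1 [J2]: (9,5,2)
P 4-1 [J1]: (9,6,2)
link9: (10,6,2)
R 5-2 [J1]: (10,7,2)
R 0-9 [J1]: (10,8,2)
Grübler: 3·9 − 2·8 − 2 = 9

M = 9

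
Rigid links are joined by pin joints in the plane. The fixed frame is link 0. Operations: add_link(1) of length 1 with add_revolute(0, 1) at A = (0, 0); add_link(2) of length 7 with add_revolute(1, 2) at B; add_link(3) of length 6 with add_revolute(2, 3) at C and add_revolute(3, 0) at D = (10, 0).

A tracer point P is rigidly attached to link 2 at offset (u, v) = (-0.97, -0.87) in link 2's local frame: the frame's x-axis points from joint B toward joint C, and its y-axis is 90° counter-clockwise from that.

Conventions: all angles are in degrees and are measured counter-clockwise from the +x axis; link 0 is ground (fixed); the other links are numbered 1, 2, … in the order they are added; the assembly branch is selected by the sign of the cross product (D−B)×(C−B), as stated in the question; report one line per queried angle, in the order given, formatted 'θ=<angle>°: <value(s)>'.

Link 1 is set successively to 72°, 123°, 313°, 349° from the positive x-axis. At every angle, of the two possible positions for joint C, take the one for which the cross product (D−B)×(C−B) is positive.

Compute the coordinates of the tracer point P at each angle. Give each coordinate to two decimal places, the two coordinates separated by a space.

A=(0,0), D=(10.00,0)
θ=72°: B = A + 1.00·(cos72°, sin72°) = (0.3090, 0.9511)
θ=72°: |BD| = 9.7375
θ=72°: circle(B,7.00) ∩ circle(D,6.00): a=5.5363, h=4.2836
θ=72°:   candidates: C₊=(6.2372,4.6735) cross=41.712; C₋=(5.4005,-3.8528) cross=-41.712
θ=72°:   branch + wants cross > 0 → take C=(6.2372,4.6735) (cross=41.712)
θ=72°: ex = (C−B)/|BC| = (0.8469,0.5318); ey = (-0.5318,0.8469)
θ=72°: P = B + -0.97·ex + -0.87·ey = (-0.0498,-0.3016)
θ=123°: B = A + 1.00·(cos123°, sin123°) = (-0.5446, 0.8387)
θ=123°: |BD| = 10.5779
θ=123°: circle(B,7.00) ∩ circle(D,6.00): a=5.9035, h=3.7615
θ=123°:   candidates: C₊=(5.6385,4.1203) cross=39.789; C₋=(5.0420,-3.3791) cross=-39.789
θ=123°:   branch + wants cross > 0 → take C=(5.6385,4.1203) (cross=39.789)
θ=123°: ex = (C−B)/|BC| = (0.8833,0.4688); ey = (-0.4688,0.8833)
θ=123°: P = B + -0.97·ex + -0.87·ey = (-0.9936,-0.3845)
θ=313°: B = A + 1.00·(cos313°, sin313°) = (0.6820, -0.7314)
θ=313°: |BD| = 9.3467
θ=313°: circle(B,7.00) ∩ circle(D,6.00): a=5.3688, h=4.4918
θ=313°:   candidates: C₊=(5.6828,4.1668) cross=41.983; C₋=(6.3858,-4.7893) cross=-41.983
θ=313°:   branch + wants cross > 0 → take C=(5.6828,4.1668) (cross=41.983)
θ=313°: ex = (C−B)/|BC| = (0.7144,0.6997); ey = (-0.6997,0.7144)
θ=313°: P = B + -0.97·ex + -0.87·ey = (0.5978,-2.0316)
θ=349°: B = A + 1.00·(cos349°, sin349°) = (0.9816, -0.1908)
θ=349°: |BD| = 9.0204
θ=349°: circle(B,7.00) ∩ circle(D,6.00): a=5.2308, h=4.6518
θ=349°:   candidates: C₊=(6.1128,4.5706) cross=41.961; C₋=(6.3096,-4.7309) cross=-41.961
θ=349°:   branch + wants cross > 0 → take C=(6.1128,4.5706) (cross=41.961)
θ=349°: ex = (C−B)/|BC| = (0.7330,0.6802); ey = (-0.6802,0.7330)
θ=349°: P = B + -0.97·ex + -0.87·ey = (0.8624,-1.4883)

θ=72°: -0.05 -0.30
θ=123°: -0.99 -0.38
θ=313°: 0.60 -2.03
θ=349°: 0.86 -1.49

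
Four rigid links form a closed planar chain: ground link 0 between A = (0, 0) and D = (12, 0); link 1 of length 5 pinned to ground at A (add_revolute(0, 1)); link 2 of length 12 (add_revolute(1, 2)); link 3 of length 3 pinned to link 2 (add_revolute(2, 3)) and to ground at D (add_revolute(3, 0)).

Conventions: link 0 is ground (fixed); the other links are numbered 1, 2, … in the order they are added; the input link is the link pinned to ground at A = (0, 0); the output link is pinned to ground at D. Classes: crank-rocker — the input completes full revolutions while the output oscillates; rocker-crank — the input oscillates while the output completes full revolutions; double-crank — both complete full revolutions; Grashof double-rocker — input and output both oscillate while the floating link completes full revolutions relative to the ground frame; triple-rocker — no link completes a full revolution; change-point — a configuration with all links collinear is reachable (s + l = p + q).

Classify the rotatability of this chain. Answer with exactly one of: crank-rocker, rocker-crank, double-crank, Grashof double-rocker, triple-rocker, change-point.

lengths: ground=12, input=5, coupler=12, output=3
sorted: s=3 (shortest), l=12 (longest), p+q=17
s + l = 15 vs p + q = 17
s + l < p + q (Grashof) with shortest = output link → rocker-crank

rocker-crank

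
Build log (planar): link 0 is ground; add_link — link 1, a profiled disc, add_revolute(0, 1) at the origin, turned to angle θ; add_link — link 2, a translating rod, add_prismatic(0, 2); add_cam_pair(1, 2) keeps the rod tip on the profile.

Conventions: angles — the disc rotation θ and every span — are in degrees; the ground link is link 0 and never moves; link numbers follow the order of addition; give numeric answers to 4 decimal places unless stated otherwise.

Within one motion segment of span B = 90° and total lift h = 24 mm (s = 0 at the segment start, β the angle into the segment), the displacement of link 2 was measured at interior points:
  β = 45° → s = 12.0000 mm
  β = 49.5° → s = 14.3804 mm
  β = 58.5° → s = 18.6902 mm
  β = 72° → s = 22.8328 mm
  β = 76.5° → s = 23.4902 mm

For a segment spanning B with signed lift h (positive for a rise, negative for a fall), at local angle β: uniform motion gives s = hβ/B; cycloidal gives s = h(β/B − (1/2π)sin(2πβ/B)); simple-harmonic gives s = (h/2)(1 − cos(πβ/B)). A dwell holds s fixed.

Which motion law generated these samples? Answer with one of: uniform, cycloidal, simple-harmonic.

candidates at β/B = r: uniform s = h·r (linear in β); cycloidal s = h·(r − sin(2πr)/(2π)); simple-harmonic s = (h/2)(1 − cos(πr))
β=45°: printed 12.0000 | uniform 12.0000, cycloidal 12.0000, simple-harmonic 12.0000
β=49.5°: printed 14.3804 | uniform 13.2000, cycloidal 14.3804, simple-harmonic 13.8772
β=58.5°: printed 18.6902 | uniform 15.6000, cycloidal 18.6902, simple-harmonic 17.4479
β=72°: printed 22.8328 | uniform 19.2000, cycloidal 22.8328, simple-harmonic 21.7082
β=76.5°: printed 23.4902 | uniform 20.4000, cycloidal 23.4902, simple-harmonic 22.6921
only one law matches every sample → cycloidal

cycloidal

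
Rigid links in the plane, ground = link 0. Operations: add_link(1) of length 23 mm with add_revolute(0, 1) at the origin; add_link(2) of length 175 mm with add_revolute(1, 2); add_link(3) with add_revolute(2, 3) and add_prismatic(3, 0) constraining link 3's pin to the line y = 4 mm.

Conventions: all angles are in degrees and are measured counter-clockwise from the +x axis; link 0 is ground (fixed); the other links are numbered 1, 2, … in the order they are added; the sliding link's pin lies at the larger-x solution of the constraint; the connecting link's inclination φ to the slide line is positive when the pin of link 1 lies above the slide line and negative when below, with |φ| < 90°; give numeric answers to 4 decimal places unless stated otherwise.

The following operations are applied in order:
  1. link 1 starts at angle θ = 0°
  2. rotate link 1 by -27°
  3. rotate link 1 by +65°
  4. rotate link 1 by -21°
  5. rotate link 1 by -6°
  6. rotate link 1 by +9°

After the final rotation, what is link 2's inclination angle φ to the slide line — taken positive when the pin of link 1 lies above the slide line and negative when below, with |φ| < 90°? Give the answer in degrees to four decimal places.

geometry: r = 23 mm, L = 175 mm, e = 4 mm; θ starts at 0°
rotate link 1 by -27°: θ ← 0° -27° = -27°
rotate link 1 by +65°: θ ← -27° +65° = 38°
rotate link 1 by -21°: θ ← 38° -21° = 17°
rotate link 1 by -6°: θ ← 17° -6° = 11°
rotate link 1 by +9°: θ ← 11° +9° = 20°
h = r sin θ − e = 7.866463 − 4 = 3.866463
sin φ = h / L = 3.866463 / 175 = 0.02209408
φ = arcsin(0.02209408) = 1.266000°

1.2660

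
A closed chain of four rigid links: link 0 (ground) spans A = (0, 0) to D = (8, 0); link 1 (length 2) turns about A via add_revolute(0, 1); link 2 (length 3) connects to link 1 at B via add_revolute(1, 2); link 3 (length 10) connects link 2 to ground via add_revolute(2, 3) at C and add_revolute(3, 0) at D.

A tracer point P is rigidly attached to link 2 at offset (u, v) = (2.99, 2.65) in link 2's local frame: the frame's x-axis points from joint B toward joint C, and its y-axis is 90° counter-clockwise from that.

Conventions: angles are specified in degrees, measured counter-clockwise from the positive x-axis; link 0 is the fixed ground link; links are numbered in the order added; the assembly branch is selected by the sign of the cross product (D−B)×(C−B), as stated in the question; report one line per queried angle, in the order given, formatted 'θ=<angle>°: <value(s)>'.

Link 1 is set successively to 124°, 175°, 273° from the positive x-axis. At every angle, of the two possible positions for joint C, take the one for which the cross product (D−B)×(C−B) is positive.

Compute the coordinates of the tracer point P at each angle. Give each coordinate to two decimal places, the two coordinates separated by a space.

A=(0,0), D=(8.00,0)
θ=124°: B = A + 2.00·(cos124°, sin124°) = (-1.1184, 1.6581)
θ=124°: |BD| = 9.2679
θ=124°: circle(B,3.00) ∩ circle(D,10.00): a=-0.2755, h=2.9873
θ=124°:   candidates: C₊=(-0.8550,4.6465) cross=27.686; C₋=(-1.9238,-1.2318) cross=-27.686
θ=124°:   branch + wants cross > 0 → take C=(-0.8550,4.6465) (cross=27.686)
θ=124°: ex = (C−B)/|BC| = (0.0878,0.9961); ey = (-0.9961,0.0878)
θ=124°: P = B + 2.99·ex + 2.65·ey = (-3.4956,4.8692)
θ=175°: B = A + 2.00·(cos175°, sin175°) = (-1.9924, 0.1743)
θ=175°: |BD| = 9.9939
θ=175°: circle(B,3.00) ∩ circle(D,10.00): a=0.4442, h=2.9669
θ=175°:   candidates: C₊=(-1.4965,3.1330) cross=29.651; C₋=(-1.6000,-2.7999) cross=-29.651
θ=175°:   branch + wants cross > 0 → take C=(-1.4965,3.1330) (cross=29.651)
θ=175°: ex = (C−B)/|BC| = (0.1653,0.9862); ey = (-0.9862,0.1653)
θ=175°: P = B + 2.99·ex + 2.65·ey = (-4.1117,3.5612)
θ=273°: B = A + 2.00·(cos273°, sin273°) = (0.1047, -1.9973)
θ=273°: |BD| = 8.1440
θ=273°: circle(B,3.00) ∩ circle(D,10.00): a=-1.5149, h=2.5894
θ=273°:   candidates: C₊=(-1.9990,0.1416) cross=21.088; C₋=(-0.7289,-4.8791) cross=-21.088
θ=273°:   branch + wants cross > 0 → take C=(-1.9990,0.1416) (cross=21.088)
θ=273°: ex = (C−B)/|BC| = (-0.7012,0.7129); ey = (-0.7129,-0.7012)
θ=273°: P = B + 2.99·ex + 2.65·ey = (-3.8813,-1.7238)

θ=124°: -3.50 4.87
θ=175°: -4.11 3.56
θ=273°: -3.88 -1.72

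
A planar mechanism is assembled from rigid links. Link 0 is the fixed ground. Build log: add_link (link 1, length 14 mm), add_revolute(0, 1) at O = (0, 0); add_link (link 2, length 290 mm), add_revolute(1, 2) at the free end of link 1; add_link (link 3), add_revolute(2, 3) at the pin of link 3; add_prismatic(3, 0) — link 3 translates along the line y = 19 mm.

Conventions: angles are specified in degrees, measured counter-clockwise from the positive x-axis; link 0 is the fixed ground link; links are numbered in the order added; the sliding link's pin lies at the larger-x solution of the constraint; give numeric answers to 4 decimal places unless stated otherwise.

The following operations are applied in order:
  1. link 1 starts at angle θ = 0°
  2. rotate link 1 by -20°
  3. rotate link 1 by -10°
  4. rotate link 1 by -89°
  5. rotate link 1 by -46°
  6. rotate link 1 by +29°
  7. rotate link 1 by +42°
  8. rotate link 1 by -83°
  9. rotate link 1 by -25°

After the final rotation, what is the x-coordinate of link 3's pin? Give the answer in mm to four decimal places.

geometry: r = 14 mm, L = 290 mm, e = 19 mm; θ starts at 0°
rotate link 1 by -20°: θ ← 0° -20° = -20°
rotate link 1 by -10°: θ ← -20° -10° = -30°
rotate link 1 by -89°: θ ← -30° -89° = -119°
rotate link 1 by -46°: θ ← -119° -46° = -165°
rotate link 1 by +29°: θ ← -165° +29° = -136°
rotate link 1 by +42°: θ ← -136° +42° = -94°
rotate link 1 by -83°: θ ← -94° -83° = -177°
rotate link 1 by -25°: θ ← -177° -25° = -202°
crank pin P = (r cos θ, r sin θ) = (-12.980574, 5.244492)
h = r sin θ − e = 5.244492 − 19 = -13.755508
x = r cos θ + √(L² − h²) = -12.980574 + 289.673585 = 276.693011

276.6930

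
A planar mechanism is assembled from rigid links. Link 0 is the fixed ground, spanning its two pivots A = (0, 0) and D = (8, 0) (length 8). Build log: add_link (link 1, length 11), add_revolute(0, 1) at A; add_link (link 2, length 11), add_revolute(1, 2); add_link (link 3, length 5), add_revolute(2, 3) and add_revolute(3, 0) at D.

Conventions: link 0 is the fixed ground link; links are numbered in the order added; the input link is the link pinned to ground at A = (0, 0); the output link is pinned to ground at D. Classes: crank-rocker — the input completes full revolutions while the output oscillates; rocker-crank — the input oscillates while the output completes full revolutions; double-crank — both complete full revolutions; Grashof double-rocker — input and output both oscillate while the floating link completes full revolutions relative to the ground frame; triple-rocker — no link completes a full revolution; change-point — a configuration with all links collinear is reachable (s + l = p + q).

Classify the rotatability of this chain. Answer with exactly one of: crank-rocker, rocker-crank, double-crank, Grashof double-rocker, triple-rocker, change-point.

lengths: ground=8, input=11, coupler=11, output=5
sorted: s=5 (shortest), l=11 (longest), p+q=19
s + l = 16 vs p + q = 19
s + l < p + q (Grashof) with shortest = output link → rocker-crank

rocker-crank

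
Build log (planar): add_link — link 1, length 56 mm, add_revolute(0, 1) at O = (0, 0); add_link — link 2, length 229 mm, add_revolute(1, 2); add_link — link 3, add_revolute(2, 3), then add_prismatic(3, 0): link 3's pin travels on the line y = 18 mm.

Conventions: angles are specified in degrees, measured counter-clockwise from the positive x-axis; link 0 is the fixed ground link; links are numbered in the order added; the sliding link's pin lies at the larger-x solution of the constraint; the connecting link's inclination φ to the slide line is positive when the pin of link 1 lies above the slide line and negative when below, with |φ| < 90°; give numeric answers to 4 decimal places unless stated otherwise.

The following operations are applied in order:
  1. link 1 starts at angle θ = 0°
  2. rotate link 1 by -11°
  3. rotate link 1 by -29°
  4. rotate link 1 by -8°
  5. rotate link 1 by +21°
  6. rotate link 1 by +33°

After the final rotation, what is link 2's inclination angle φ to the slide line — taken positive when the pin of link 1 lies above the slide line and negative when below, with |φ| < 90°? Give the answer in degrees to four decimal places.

geometry: r = 56 mm, L = 229 mm, e = 18 mm; θ starts at 0°
rotate link 1 by -11°: θ ← 0° -11° = -11°
rotate link 1 by -29°: θ ← -11° -29° = -40°
rotate link 1 by -8°: θ ← -40° -8° = -48°
rotate link 1 by +21°: θ ← -48° +21° = -27°
rotate link 1 by +33°: θ ← -27° +33° = 6°
h = r sin θ − e = 5.853594 − 18 = -12.146406
sin φ = h / L = -12.146406 / 229 = -0.05304107
φ = arcsin(-0.05304107) = -3.040456°

-3.0405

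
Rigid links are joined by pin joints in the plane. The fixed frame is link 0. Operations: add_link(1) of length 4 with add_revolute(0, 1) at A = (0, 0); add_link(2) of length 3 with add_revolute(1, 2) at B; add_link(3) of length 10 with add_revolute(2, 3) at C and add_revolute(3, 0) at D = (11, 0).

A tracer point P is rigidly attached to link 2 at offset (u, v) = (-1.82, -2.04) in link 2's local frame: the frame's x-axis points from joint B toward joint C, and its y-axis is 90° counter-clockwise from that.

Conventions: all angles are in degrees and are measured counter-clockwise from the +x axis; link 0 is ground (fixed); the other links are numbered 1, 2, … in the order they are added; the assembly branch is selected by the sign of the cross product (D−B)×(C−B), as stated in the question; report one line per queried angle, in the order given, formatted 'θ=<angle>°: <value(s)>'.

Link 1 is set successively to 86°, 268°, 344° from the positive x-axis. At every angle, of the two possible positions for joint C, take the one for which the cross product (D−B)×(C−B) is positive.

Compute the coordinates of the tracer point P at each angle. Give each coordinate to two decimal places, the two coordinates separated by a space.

A=(0,0), D=(11.00,0)
θ=86°: B = A + 4.00·(cos86°, sin86°) = (0.2790, 3.9903)
θ=86°: |BD| = 11.4395
θ=86°: circle(B,3.00) ∩ circle(D,10.00): a=1.7423, h=2.4422
θ=86°:   candidates: C₊=(2.7638,5.6714) cross=27.938; C₋=(1.0600,1.0937) cross=-27.938
θ=86°:   branch + wants cross > 0 → take C=(2.7638,5.6714) (cross=27.938)
θ=86°: ex = (C−B)/|BC| = (0.8282,0.5604); ey = (-0.5604,0.8282)
θ=86°: P = B + -1.82·ex + -2.04·ey = (-0.0852,1.2808)
θ=268°: B = A + 4.00·(cos268°, sin268°) = (-0.1396, -3.9976)
θ=268°: |BD| = 11.8352
θ=268°: circle(B,3.00) ∩ circle(D,10.00): a=2.0731, h=2.1685
θ=268°:   candidates: C₊=(1.0792,-1.2563) cross=25.664; C₋=(2.5441,-5.3383) cross=-25.664
θ=268°:   branch + wants cross > 0 → take C=(1.0792,-1.2563) (cross=25.664)
θ=268°: ex = (C−B)/|BC| = (0.4063,0.9138); ey = (-0.9138,0.4063)
θ=268°: P = B + -1.82·ex + -2.04·ey = (0.9850,-6.4894)
θ=344°: B = A + 4.00·(cos344°, sin344°) = (3.8450, -1.1025)
θ=344°: |BD| = 7.2394
θ=344°: circle(B,3.00) ∩ circle(D,10.00): a=-2.6653, h=1.3769
θ=344°:   candidates: C₊=(1.0011,-0.1476) cross=9.968; C₋=(1.4205,-2.8693) cross=-9.968
θ=344°:   branch + wants cross > 0 → take C=(1.0011,-0.1476) (cross=9.968)
θ=344°: ex = (C−B)/|BC| = (-0.9480,0.3183); ey = (-0.3183,-0.9480)
θ=344°: P = B + -1.82·ex + -2.04·ey = (6.2197,0.2520)

θ=86°: -0.09 1.28
θ=268°: 0.99 -6.49
θ=344°: 6.22 0.25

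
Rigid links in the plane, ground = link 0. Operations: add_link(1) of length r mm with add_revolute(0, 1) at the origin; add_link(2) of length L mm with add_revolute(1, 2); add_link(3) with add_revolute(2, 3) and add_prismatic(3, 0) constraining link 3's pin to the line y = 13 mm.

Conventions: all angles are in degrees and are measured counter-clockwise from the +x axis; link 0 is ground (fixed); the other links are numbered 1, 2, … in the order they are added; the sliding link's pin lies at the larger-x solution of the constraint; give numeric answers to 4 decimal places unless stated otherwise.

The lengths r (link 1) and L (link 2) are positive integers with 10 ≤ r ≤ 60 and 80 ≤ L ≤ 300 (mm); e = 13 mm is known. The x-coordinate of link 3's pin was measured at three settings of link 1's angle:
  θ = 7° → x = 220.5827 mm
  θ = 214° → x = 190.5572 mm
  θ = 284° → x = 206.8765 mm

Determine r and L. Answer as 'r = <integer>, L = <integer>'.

constraint per measurement: (x − r cos θ)² + (r sin θ − e)² = L²
subtracting the θ₁ and θ₂ equations cancels the r² and L² terms:
r = (x₁² − x₂²) / (2[(x₁cos θ₁ + e sin θ₁) − (x₂cos θ₂ + e sin θ₂)]) = 16.0000 → r = 16
L² = (x₁ − r cos θ₁)² + (r sin θ₁ − e)² = 42024.9976 → L = 205.0000 → L = 205
check at θ₃=284°: x = 206.8765 (printed 206.8765) ✓

r = 16, L = 205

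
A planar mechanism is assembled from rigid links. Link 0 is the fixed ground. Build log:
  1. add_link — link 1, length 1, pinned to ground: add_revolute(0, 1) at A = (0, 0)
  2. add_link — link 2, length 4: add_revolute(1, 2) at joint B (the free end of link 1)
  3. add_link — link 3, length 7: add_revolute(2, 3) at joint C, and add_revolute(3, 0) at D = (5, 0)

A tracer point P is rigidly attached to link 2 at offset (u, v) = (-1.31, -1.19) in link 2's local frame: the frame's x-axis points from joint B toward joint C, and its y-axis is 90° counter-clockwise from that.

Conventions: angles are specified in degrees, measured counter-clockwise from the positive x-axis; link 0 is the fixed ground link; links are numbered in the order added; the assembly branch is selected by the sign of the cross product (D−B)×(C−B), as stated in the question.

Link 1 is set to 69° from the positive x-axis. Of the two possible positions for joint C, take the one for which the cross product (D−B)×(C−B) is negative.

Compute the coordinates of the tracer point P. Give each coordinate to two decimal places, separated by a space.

A=(0,0), D=(5.00,0)
B = A + 1.00·(cos69°, sin69°) = (0.3584, 0.9336)
|BD| = 4.7346
circle(B,4.00) ∩ circle(D,7.00): a=-1.1177, h=3.8407
  candidates: C₊=(0.0199,4.9192) cross=18.184; C₋=(-1.4947,-2.6113) cross=-18.184
  branch - wants cross < 0 → take C=(-1.4947,-2.6113) (cross=-18.184)
ex = (C−B)/|BC| = (-0.4633,-0.8862); ey = (0.8862,-0.4633)
P = B + -1.31·ex + -1.19·ey = (-0.0894,2.6458)

-0.09 2.65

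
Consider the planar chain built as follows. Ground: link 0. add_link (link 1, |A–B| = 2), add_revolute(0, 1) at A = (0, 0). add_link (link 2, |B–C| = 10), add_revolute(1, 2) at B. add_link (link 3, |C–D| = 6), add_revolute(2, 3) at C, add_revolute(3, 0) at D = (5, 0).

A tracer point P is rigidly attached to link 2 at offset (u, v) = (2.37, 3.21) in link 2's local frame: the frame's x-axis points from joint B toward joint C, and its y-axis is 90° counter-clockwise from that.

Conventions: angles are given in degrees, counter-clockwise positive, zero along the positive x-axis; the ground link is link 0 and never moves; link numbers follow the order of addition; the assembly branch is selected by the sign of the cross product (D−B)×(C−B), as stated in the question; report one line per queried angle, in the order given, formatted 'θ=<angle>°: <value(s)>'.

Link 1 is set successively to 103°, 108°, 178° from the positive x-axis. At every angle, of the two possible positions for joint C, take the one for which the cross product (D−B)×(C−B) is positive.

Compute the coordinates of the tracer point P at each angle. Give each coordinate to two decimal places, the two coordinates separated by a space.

A=(0,0), D=(5.00,0)
θ=103°: B = A + 2.00·(cos103°, sin103°) = (-0.4499, 1.9487)
θ=103°: |BD| = 5.7878
θ=103°: circle(B,10.00) ∩ circle(D,6.00): a=8.4228, h=5.3905
θ=103°:   candidates: C₊=(9.2960,4.1886) cross=31.199; C₋=(5.6661,-5.9629) cross=-31.199
θ=103°:   branch + wants cross > 0 → take C=(9.2960,4.1886) (cross=31.199)
θ=103°: ex = (C−B)/|BC| = (0.9746,0.2240); ey = (-0.2240,0.9746)
θ=103°: P = B + 2.37·ex + 3.21·ey = (1.1409,5.6080)
θ=108°: B = A + 2.00·(cos108°, sin108°) = (-0.6180, 1.9021)
θ=108°: |BD| = 5.9313
θ=108°: circle(B,10.00) ∩ circle(D,6.00): a=8.3608, h=5.4861
θ=108°:   candidates: C₊=(9.0605,4.4173) cross=32.540; C₋=(5.5418,-5.9755) cross=-32.540
θ=108°:   branch + wants cross > 0 → take C=(9.0605,4.4173) (cross=32.540)
θ=108°: ex = (C−B)/|BC| = (0.9679,0.2515); ey = (-0.2515,0.9679)
θ=108°: P = B + 2.37·ex + 3.21·ey = (0.8684,5.6050)
θ=178°: B = A + 2.00·(cos178°, sin178°) = (-1.9988, 0.0698)
θ=178°: |BD| = 6.9991
θ=178°: circle(B,10.00) ∩ circle(D,6.00): a=8.0716, h=5.9034
θ=178°:   candidates: C₊=(6.1313,5.8924) cross=41.319; C₋=(6.0135,-5.9138) cross=-41.319
θ=178°:   branch + wants cross > 0 → take C=(6.1313,5.8924) (cross=41.319)
θ=178°: ex = (C−B)/|BC| = (0.8130,0.5823); ey = (-0.5823,0.8130)
θ=178°: P = B + 2.37·ex + 3.21·ey = (-1.9410,4.0595)

θ=103°: 1.14 5.61
θ=108°: 0.87 5.61
θ=178°: -1.94 4.06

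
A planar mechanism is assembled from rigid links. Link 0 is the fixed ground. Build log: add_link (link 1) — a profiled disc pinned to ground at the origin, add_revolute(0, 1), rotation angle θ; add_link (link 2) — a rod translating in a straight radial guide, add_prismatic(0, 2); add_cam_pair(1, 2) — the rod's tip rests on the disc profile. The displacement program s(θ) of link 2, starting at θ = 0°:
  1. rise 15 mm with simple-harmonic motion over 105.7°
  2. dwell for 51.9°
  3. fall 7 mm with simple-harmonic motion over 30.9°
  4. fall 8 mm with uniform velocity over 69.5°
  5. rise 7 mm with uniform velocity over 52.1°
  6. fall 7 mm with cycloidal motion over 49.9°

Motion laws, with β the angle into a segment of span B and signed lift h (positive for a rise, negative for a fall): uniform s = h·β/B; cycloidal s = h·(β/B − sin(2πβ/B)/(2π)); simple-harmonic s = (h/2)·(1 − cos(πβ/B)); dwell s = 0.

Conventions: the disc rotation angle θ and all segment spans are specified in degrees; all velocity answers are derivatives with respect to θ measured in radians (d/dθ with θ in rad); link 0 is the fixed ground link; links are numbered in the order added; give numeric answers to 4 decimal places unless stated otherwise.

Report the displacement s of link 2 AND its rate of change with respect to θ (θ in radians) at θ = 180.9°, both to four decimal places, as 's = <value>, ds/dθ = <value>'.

seg 1 [0°–105.7°] simple-harmonic, h=15: full span → s += 15 → s = 15.0000
seg 2 [105.7°–157.6°] dwell: s stays 15.0000
seg 3 [157.6°–188.5°] simple-harmonic, h=-7: θ=180.9° here. β=23.3, B=30.9. -7/2·(1 − cos(π·0.7540)) = -6.0061 → s = 8.9939
velocity in seg [157.6°–188.5°] (simple-harmonic), θ in radians: β = 23.3° = 0.4067 rad, B = 30.9° = 0.5393 rad; ds/dθ = (πh/(2B)) sin(πβ/B) = (π·(-7)/(2·0.5393)) sin(π·0.7540) = -14.232363 mm/rad

s = 8.9939, ds/dθ = -14.2324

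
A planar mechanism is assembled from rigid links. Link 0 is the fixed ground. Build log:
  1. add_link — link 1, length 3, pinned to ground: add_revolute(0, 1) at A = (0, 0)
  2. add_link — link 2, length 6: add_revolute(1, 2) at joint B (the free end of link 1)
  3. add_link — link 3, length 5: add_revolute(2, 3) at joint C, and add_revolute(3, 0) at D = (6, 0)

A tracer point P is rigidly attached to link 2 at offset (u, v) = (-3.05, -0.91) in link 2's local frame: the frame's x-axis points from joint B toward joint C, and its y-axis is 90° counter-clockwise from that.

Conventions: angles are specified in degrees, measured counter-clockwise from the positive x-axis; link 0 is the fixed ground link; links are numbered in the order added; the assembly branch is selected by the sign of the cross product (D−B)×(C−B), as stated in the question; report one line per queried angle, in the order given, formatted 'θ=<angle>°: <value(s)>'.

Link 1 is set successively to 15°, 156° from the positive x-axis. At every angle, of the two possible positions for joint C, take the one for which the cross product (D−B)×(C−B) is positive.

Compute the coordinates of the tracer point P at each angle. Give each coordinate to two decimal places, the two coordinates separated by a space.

A=(0,0), D=(6.00,0)
θ=15°: B = A + 3.00·(cos15°, sin15°) = (2.8978, 0.7765)
θ=15°: |BD| = 3.1979
θ=15°: circle(B,6.00) ∩ circle(D,5.00): a=3.3188, h=4.9985
θ=15°:   candidates: C₊=(7.3309,4.8196) cross=15.985; C₋=(4.9036,-4.8783) cross=-15.985
θ=15°:   branch + wants cross > 0 → take C=(7.3309,4.8196) (cross=15.985)
θ=15°: ex = (C−B)/|BC| = (0.7389,0.6739); ey = (-0.6739,0.7389)
θ=15°: P = B + -3.05·ex + -0.91·ey = (1.2575,-1.9512)
θ=156°: B = A + 3.00·(cos156°, sin156°) = (-2.7406, 1.2202)
θ=156°: |BD| = 8.8254
θ=156°: circle(B,6.00) ∩ circle(D,5.00): a=5.0359, h=3.2619
θ=156°:   candidates: C₊=(2.6979,3.7545) cross=28.787; C₋=(1.7959,-2.7066) cross=-28.787
θ=156°:   branch + wants cross > 0 → take C=(2.6979,3.7545) (cross=28.787)
θ=156°: ex = (C−B)/|BC| = (0.9064,0.4224); ey = (-0.4224,0.9064)
θ=156°: P = B + -3.05·ex + -0.91·ey = (-5.1209,-0.8929)

θ=15°: 1.26 -1.95
θ=156°: -5.12 -0.89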